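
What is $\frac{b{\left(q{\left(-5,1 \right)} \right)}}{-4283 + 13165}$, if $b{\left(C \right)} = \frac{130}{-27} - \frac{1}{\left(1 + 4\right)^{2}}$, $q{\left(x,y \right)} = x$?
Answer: $- \frac{3277}{5995350} \approx -0.00054659$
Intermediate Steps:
$b{\left(C \right)} = - \frac{3277}{675}$ ($b{\left(C \right)} = 130 \left(- \frac{1}{27}\right) - \frac{1}{5^{2}} = - \frac{130}{27} - \frac{1}{25} = - \frac{3277}{675}$)
$\frac{b{\left(q{\left(-5,1 \right)} \right)}}{-4283 + 13165} = - \frac{3277}{675 \left(-4283 + 13165\right)} = - \frac{3277}{675 \cdot 8882} = \left(- \frac{3277}{675}\right) \frac{1}{8882} = - \frac{3277}{5995350}$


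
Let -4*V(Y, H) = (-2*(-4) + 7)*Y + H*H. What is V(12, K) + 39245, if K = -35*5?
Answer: 126175/4 ≈ 31544.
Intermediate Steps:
K = -175
V(Y, H) = -15*Y/4 - H**2/4 (V(Y, H) = -((-2*(-4) + 7)*Y + H*H)/4 = -((8 + 7)*Y + H**2)/4 = -(15*Y + H**2)/4 = -(H**2 + 15*Y)/4 = -15*Y/4 - H**2/4)
V(12, K) + 39245 = (-15/4*12 - 1/4*(-175)**2) + 39245 = (-45 - 1/4*30625) + 39245 = (-45 - 30625/4) + 39245 = -30805/4 + 39245 = 126175/4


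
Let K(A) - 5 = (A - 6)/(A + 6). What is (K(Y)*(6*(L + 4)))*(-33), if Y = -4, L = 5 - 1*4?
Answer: 0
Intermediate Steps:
L = 1 (L = 5 - 4 = 1)
K(A) = 5 + (-6 + A)/(6 + A) (K(A) = 5 + (A - 6)/(A + 6) = 5 + (-6 + A)/(6 + A))
(K(Y)*(6*(L + 4)))*(-33) = ((6*(4 - 4)/(6 - 4))*(6*(1 + 4)))*(-33) = ((6*0/2)*(6*5))*(-33) = ((6*(½)*0)*30)*(-33) = (0*30)*(-33) = 0*(-33) = 0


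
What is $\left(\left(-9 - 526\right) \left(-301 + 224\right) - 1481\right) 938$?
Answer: $37251732$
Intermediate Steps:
$\left(\left(-9 - 526\right) \left(-301 + 224\right) - 1481\right) 938 = \left(\left(-535\right) \left(-77\right) - 1481\right) 938 = \left(41195 - 1481\right) 938 = 39714 \cdot 938 = 37251732$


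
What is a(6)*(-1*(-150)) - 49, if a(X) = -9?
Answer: -1399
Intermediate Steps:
a(6)*(-1*(-150)) - 49 = -(-9)*(-150) - 49 = -9*150 - 49 = -1350 - 49 = -1399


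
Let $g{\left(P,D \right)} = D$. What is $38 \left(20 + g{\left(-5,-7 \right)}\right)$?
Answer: $494$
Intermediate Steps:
$38 \left(20 + g{\left(-5,-7 \right)}\right) = 38 \left(20 - 7\right) = 38 \cdot 13 = 494$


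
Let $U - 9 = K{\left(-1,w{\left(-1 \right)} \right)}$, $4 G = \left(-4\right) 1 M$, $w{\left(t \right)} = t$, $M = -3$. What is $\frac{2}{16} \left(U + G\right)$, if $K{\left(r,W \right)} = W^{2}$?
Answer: $\frac{13}{8} \approx 1.625$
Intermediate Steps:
$G = 3$ ($G = \frac{\left(-4\right) 1 \left(-3\right)}{4} = \frac{\left(-4\right) \left(-3\right)}{4} = \frac{1}{4} \cdot 12 = 3$)
$U = 10$ ($U = 9 + \left(-1\right)^{2} = 9 + 1 = 10$)
$\frac{2}{16} \left(U + G\right) = \frac{2}{16} \left(10 + 3\right) = 2 \cdot \frac{1}{16} \cdot 13 = \frac{1}{8} \cdot 13 = \frac{13}{8}$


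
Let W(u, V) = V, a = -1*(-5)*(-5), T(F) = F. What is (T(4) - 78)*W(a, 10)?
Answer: -740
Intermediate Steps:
a = -25 (a = 5*(-5) = -25)
(T(4) - 78)*W(a, 10) = (4 - 78)*10 = -74*10 = -740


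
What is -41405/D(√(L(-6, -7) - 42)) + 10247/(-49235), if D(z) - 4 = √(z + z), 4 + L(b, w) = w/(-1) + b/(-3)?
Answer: (-2038616163 + 10247*37^(¼)*(-1 - I))/(49235*(4 + √2*37^(¼)*√I)) ≈ -5590.2 + 2132.1*I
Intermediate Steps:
L(b, w) = -4 - w - b/3 (L(b, w) = -4 + (w/(-1) + b/(-3)) = -4 + (w*(-1) + b*(-⅓)) = -4 + (-w - b/3) = -4 - w - b/3)
D(z) = 4 + √2*√z (D(z) = 4 + √(z + z) = 4 + √(2*z) = 4 + √2*√z)
-41405/D(√(L(-6, -7) - 42)) + 10247/(-49235) = -41405/(4 + √2*√(√((-4 - 1*(-7) - ⅓*(-6)) - 42))) + 10247/(-49235) = -41405/(4 + √2*√(√((-4 + 7 + 2) - 42))) + 10247*(-1/49235) = -41405/(4 + √2*√(√(5 - 42))) - 10247/49235 = -41405/(4 + √2*√(√(-37))) - 10247/49235 = -41405/(4 + √2*√(I*√37)) - 10247/49235 = -41405/(4 + √2*(37^(¼)*√I)) - 10247/49235 = -41405/(4 + √2*37^(¼)*√I) - 10247/49235 = -10247/49235 - 41405/(4 + √2*37^(¼)*√I)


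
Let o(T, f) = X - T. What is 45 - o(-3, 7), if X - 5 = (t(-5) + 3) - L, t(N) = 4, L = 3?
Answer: 33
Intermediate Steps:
X = 9 (X = 5 + ((4 + 3) - 1*3) = 5 + (7 - 3) = 5 + 4 = 9)
o(T, f) = 9 - T
45 - o(-3, 7) = 45 - (9 - 1*(-3)) = 45 - (9 + 3) = 45 - 1*12 = 45 - 12 = 33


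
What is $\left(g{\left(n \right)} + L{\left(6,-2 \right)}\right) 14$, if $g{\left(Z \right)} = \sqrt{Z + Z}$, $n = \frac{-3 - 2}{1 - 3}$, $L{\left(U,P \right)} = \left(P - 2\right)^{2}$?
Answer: $224 + 14 \sqrt{5} \approx 255.3$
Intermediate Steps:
$L{\left(U,P \right)} = \left(-2 + P\right)^{2}$
$n = \frac{5}{2}$ ($n = - \frac{5}{-2} = \left(-5\right) \left(- \frac{1}{2}\right) = \frac{5}{2} \approx 2.5$)
$g{\left(Z \right)} = \sqrt{2} \sqrt{Z}$ ($g{\left(Z \right)} = \sqrt{2 Z} = \sqrt{2} \sqrt{Z}$)
$\left(g{\left(n \right)} + L{\left(6,-2 \right)}\right) 14 = \left(\sqrt{2} \sqrt{\frac{5}{2}} + \left(-2 - 2\right)^{2}\right) 14 = \left(\sqrt{2} \frac{\sqrt{10}}{2} + \left(-4\right)^{2}\right) 14 = \left(\sqrt{5} + 16\right) 14 = \left(16 + \sqrt{5}\right) 14 = 224 + 14 \sqrt{5}$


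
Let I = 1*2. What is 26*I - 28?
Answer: 24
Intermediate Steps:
I = 2
26*I - 28 = 26*2 - 28 = 52 - 28 = 24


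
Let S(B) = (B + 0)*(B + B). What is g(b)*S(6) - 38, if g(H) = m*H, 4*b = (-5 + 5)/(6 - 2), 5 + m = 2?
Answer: -38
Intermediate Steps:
m = -3 (m = -5 + 2 = -3)
S(B) = 2*B**2 (S(B) = B*(2*B) = 2*B**2)
b = 0 (b = ((-5 + 5)/(6 - 2))/4 = (0/4)/4 = (0*(1/4))/4 = (1/4)*0 = 0)
g(H) = -3*H
g(b)*S(6) - 38 = (-3*0)*(2*6**2) - 38 = 0*(2*36) - 38 = 0*72 - 38 = 0 - 38 = -38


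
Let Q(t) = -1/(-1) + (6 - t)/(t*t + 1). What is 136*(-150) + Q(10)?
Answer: -2060303/101 ≈ -20399.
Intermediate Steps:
Q(t) = 1 + (6 - t)/(1 + t²) (Q(t) = -1*(-1) + (6 - t)/(t² + 1) = 1 + (6 - t)/(1 + t²))
136*(-150) + Q(10) = 136*(-150) + (7 + 10² - 1*10)/(1 + 10²) = -20400 + (7 + 100 - 10)/(1 + 100) = -20400 + 97/101 = -2060303/101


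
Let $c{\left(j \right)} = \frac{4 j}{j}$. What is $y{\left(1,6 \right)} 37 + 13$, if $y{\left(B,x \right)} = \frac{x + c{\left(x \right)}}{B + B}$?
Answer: $198$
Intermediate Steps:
$c{\left(j \right)} = 4$
$y{\left(B,x \right)} = \frac{4 + x}{2 B}$ ($y{\left(B,x \right)} = \frac{x + 4}{B + B} = \frac{4 + x}{2 B}$)
$y{\left(1,6 \right)} 37 + 13 = \frac{4 + 6}{2 \cdot 1} \cdot 37 + 13 = \frac{1}{2} \cdot 1 \cdot 10 \cdot 37 + 13 = 5 \cdot 37 + 13 = 185 + 13 = 198$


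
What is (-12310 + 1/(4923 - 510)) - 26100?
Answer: -169503329/4413 ≈ -38410.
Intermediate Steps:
(-12310 + 1/(4923 - 510)) - 26100 = (-12310 + 1/4413) - 26100 = -54324029/4413 - 26100 = -169503329/4413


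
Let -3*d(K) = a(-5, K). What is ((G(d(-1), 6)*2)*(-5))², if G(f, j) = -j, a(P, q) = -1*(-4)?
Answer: 3600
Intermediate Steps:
a(P, q) = 4
d(K) = -4/3 (d(K) = -⅓*4 = -4/3)
((G(d(-1), 6)*2)*(-5))² = ((-1*6*2)*(-5))² = (-6*2*(-5))² = (-12*(-5))² = 60² = 3600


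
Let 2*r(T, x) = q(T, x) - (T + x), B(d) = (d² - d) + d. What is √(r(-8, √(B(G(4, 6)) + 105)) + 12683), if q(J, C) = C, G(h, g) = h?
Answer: √12687 ≈ 112.64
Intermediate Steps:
B(d) = d²
r(T, x) = -T/2 (r(T, x) = (x - (T + x))/2 = (x + (-T - x))/2 = (-T)/2 = -T/2)
√(r(-8, √(B(G(4, 6)) + 105)) + 12683) = √(-½*(-8) + 12683) = √(4 + 12683) = √12687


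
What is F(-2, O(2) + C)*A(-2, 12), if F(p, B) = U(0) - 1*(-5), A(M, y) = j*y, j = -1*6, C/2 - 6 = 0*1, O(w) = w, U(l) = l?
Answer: -360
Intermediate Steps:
C = 12 (C = 12 + 2*(0*1) = 12 + 2*0 = 12 + 0 = 12)
j = -6
A(M, y) = -6*y
F(p, B) = 5 (F(p, B) = 0 - 1*(-5) = 0 + 5 = 5)
F(-2, O(2) + C)*A(-2, 12) = 5*(-6*12) = 5*(-72) = -360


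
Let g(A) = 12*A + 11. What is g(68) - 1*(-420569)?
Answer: 421396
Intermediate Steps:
g(A) = 11 + 12*A
g(68) - 1*(-420569) = (11 + 12*68) - 1*(-420569) = (11 + 816) + 420569 = 827 + 420569 = 421396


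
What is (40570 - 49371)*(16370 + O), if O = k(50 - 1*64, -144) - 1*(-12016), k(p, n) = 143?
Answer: -251083729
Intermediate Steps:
O = 12159 (O = 143 - 1*(-12016) = 143 + 12016 = 12159)
(40570 - 49371)*(16370 + O) = (40570 - 49371)*(16370 + 12159) = -8801*28529 = -251083729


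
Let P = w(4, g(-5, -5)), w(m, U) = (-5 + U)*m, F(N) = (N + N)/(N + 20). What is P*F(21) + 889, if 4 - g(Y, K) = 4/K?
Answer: 182077/205 ≈ 888.18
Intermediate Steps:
g(Y, K) = 4 - 4/K
F(N) = 2*N/(20 + N) (F(N) = (2*N)/(20 + N) = 2*N/(20 + N))
w(m, U) = m*(-5 + U)
P = -4/5 (P = 4*(-5 + (4 - 4/(-5))) = 4*(-5 + (4 - 4*(-1/5))) = 4*(-5 + (4 + 4/5)) = 4*(-5 + 24/5) = 4*(-1/5) = -4/5 ≈ -0.80000)
P*F(21) + 889 = -8*21/(5*(20 + 21)) + 889 = -8*21/(5*41) + 889 = -4/5*42/41 + 889 = -168/205 + 889 = 182077/205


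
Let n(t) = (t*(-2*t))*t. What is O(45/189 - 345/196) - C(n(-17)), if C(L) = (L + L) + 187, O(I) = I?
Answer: -11666227/588 ≈ -19841.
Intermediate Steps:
n(t) = -2*t³ (n(t) = (-2*t²)*t = -2*t³)
C(L) = 187 + 2*L (C(L) = 2*L + 187 = 187 + 2*L)
O(45/189 - 345/196) - C(n(-17)) = (45/189 - 345/196) - (187 + 2*(-2*(-17)³)) = (45*(1/189) - 345*1/196) - (187 + 2*(-2*(-4913))) = (5/21 - 345/196) - (187 + 2*9826) = -895/588 - (187 + 19652) = -895/588 - 1*19839 = -895/588 - 19839 = -11666227/588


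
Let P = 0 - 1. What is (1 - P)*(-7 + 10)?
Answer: 6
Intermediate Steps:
P = -1
(1 - P)*(-7 + 10) = (1 - 1*(-1))*(-7 + 10) = (1 + 1)*3 = 2*3 = 6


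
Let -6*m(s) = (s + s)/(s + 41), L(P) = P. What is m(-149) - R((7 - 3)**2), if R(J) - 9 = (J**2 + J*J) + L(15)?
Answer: -173813/324 ≈ -536.46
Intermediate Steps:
R(J) = 24 + 2*J**2 (R(J) = 9 + ((J**2 + J*J) + 15) = 9 + ((J**2 + J**2) + 15) = 9 + (2*J**2 + 15) = 9 + (15 + 2*J**2) = 24 + 2*J**2)
m(s) = -s/(3*(41 + s)) (m(s) = -(s + s)/(6*(s + 41)) = -2*s/(6*(41 + s)) = -s/(3*(41 + s)))
m(-149) - R((7 - 3)**2) = -1*(-149)/(123 + 3*(-149)) - (24 + 2*((7 - 3)**2)**2) = -1*(-149)/(123 - 447) - (24 + 2*(4**2)**2) = -1*(-149)/(-324) - (24 + 2*16**2) = -1*(-149)*(-1/324) - (24 + 2*256) = -149/324 - (24 + 512) = -149/324 - 1*536 = -149/324 - 536 = -173813/324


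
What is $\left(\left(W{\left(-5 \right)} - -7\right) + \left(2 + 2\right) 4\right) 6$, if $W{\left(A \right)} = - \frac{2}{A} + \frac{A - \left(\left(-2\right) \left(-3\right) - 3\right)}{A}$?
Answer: $150$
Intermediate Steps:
$W{\left(A \right)} = - \frac{2}{A} + \frac{-3 + A}{A}$ ($W{\left(A \right)} = - \frac{2}{A} + \frac{A - \left(6 - 3\right)}{A} = - \frac{2}{A} + \frac{A - 3}{A} = - \frac{2}{A} + \frac{-3 + A}{A}$)
$\left(\left(W{\left(-5 \right)} - -7\right) + \left(2 + 2\right) 4\right) 6 = \left(\left(\frac{-5 - 5}{-5} - -7\right) + \left(2 + 2\right) 4\right) 6 = \left(\left(\left(- \frac{1}{5}\right) \left(-10\right) + 7\right) + 4 \cdot 4\right) 6 = \left(\left(2 + 7\right) + 16\right) 6 = \left(9 + 16\right) 6 = 25 \cdot 6 = 150$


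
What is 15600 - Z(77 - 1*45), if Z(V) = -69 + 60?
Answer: 15609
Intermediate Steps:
Z(V) = -9
15600 - Z(77 - 1*45) = 15600 - 1*(-9) = 15600 + 9 = 15609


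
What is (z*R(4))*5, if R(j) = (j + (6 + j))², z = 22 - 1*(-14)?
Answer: 35280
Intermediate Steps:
z = 36 (z = 22 + 14 = 36)
R(j) = (6 + 2*j)²
(z*R(4))*5 = (36*(4*(3 + 4)²))*5 = (36*(4*7²))*5 = (36*(4*49))*5 = (36*196)*5 = 7056*5 = 35280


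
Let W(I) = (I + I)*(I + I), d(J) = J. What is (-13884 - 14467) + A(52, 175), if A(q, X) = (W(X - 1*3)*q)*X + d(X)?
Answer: 1076829424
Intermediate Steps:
W(I) = 4*I**2 (W(I) = (2*I)*(2*I) = 4*I**2)
A(q, X) = X + 4*X*q*(-3 + X)**2 (A(q, X) = ((4*(X - 1*3)**2)*q)*X + X = ((4*(X - 3)**2)*q)*X + X = ((4*(-3 + X)**2)*q)*X + X = (4*q*(-3 + X)**2)*X + X = 4*X*q*(-3 + X)**2 + X = X + 4*X*q*(-3 + X)**2)
(-13884 - 14467) + A(52, 175) = (-13884 - 14467) + 175*(1 + 4*52*(-3 + 175)**2) = -28351 + 175*(1 + 4*52*172**2) = -28351 + 175*(1 + 4*52*29584) = -28351 + 175*(1 + 6153472) = -28351 + 175*6153473 = -28351 + 1076857775 = 1076829424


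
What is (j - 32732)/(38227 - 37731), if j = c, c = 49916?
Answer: 1074/31 ≈ 34.645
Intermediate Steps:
j = 49916
(j - 32732)/(38227 - 37731) = (49916 - 32732)/(38227 - 37731) = 17184/496 = 17184*(1/496) = 1074/31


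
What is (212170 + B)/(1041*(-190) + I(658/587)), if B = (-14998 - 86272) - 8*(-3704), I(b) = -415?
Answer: -2868/4045 ≈ -0.70902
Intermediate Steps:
B = -71638 (B = -101270 + 29632 = -71638)
(212170 + B)/(1041*(-190) + I(658/587)) = (212170 - 71638)/(1041*(-190) - 415) = 140532/(-197790 - 415) = 140532/(-198205) = 140532*(-1/198205) = -2868/4045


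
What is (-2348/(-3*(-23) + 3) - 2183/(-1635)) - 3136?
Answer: -31070977/9810 ≈ -3167.3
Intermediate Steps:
(-2348/(-3*(-23) + 3) - 2183/(-1635)) - 3136 = (-2348/(69 + 3) - 2183*(-1/1635)) - 3136 = (-2348/72 + 2183/1635) - 3136 = (-2348*1/72 + 2183/1635) - 3136 = (-587/18 + 2183/1635) - 3136 = -306817/9810 - 3136 = -31070977/9810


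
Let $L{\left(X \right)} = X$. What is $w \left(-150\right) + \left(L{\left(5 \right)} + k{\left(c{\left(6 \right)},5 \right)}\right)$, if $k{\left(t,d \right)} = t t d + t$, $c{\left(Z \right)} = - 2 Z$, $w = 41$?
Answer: $-5437$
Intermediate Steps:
$k{\left(t,d \right)} = t + d t^{2}$ ($k{\left(t,d \right)} = t^{2} d + t = d t^{2} + t = t + d t^{2}$)
$w \left(-150\right) + \left(L{\left(5 \right)} + k{\left(c{\left(6 \right)},5 \right)}\right) = 41 \left(-150\right) + \left(5 + \left(-2\right) 6 \left(1 + 5 \left(\left(-2\right) 6\right)\right)\right) = -6150 - \left(-5 + 12 \left(1 + 5 \left(-12\right)\right)\right) = -6150 - \left(-5 + 12 \left(1 - 60\right)\right) = -6150 + \left(5 - -708\right) = -6150 + \left(5 + 708\right) = -6150 + 713 = -5437$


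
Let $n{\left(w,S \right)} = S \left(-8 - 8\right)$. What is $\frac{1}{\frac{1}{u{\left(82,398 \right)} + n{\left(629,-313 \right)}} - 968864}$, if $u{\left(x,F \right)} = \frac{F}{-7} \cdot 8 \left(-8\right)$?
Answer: $- \frac{60528}{58643400185} \approx -1.0321 \cdot 10^{-6}$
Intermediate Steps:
$n{\left(w,S \right)} = - 16 S$ ($n{\left(w,S \right)} = S \left(-16\right) = - 16 S$)
$u{\left(x,F \right)} = \frac{64 F}{7}$ ($u{\left(x,F \right)} = F \left(- \frac{1}{7}\right) 8 \left(-8\right) = - \frac{F}{7} \cdot 8 \left(-8\right) = - \frac{8 F}{7} \left(-8\right) = \frac{64 F}{7}$)
$\frac{1}{\frac{1}{u{\left(82,398 \right)} + n{\left(629,-313 \right)}} - 968864} = \frac{1}{\frac{1}{\frac{64}{7} \cdot 398 - -5008} - 968864} = \frac{1}{\frac{1}{\frac{25472}{7} + 5008} - 968864} = \frac{1}{\frac{1}{\frac{60528}{7}} - 968864} = \frac{1}{\frac{7}{60528} - 968864} = \frac{1}{- \frac{58643400185}{60528}} = - \frac{60528}{58643400185}$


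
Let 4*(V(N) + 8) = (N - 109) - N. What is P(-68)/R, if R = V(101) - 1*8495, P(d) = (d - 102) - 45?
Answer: 860/34121 ≈ 0.025204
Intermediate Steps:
V(N) = -141/4 (V(N) = -8 + ((N - 109) - N)/4 = -8 + ((-109 + N) - N)/4 = -8 + (¼)*(-109) = -8 - 109/4 = -141/4)
P(d) = -147 + d (P(d) = (-102 + d) - 45 = -147 + d)
R = -34121/4 (R = -141/4 - 1*8495 = -141/4 - 8495 = -34121/4 ≈ -8530.3)
P(-68)/R = (-147 - 68)/(-34121/4) = -215*(-4/34121) = 860/34121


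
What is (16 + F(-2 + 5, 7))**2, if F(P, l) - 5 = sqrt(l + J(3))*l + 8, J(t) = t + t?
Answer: 1478 + 406*sqrt(13) ≈ 2941.9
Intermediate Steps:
J(t) = 2*t
F(P, l) = 13 + l*sqrt(6 + l) (F(P, l) = 5 + (sqrt(l + 2*3)*l + 8) = 5 + (sqrt(l + 6)*l + 8) = 5 + (sqrt(6 + l)*l + 8) = 5 + (l*sqrt(6 + l) + 8) = 5 + (8 + l*sqrt(6 + l)) = 13 + l*sqrt(6 + l))
(16 + F(-2 + 5, 7))**2 = (16 + (13 + 7*sqrt(6 + 7)))**2 = (16 + (13 + 7*sqrt(13)))**2 = (29 + 7*sqrt(13))**2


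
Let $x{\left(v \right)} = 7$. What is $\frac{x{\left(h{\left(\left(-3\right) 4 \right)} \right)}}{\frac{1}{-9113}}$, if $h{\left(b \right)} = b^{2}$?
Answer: $-63791$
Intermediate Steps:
$\frac{x{\left(h{\left(\left(-3\right) 4 \right)} \right)}}{\frac{1}{-9113}} = \frac{7}{\frac{1}{-9113}} = \frac{7}{- \frac{1}{9113}} = 7 \left(-9113\right) = -63791$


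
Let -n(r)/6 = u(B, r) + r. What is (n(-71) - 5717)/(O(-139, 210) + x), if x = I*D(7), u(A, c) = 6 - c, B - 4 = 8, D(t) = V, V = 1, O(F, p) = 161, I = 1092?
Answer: -5753/1253 ≈ -4.5914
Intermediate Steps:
D(t) = 1
B = 12 (B = 4 + 8 = 12)
x = 1092 (x = 1092*1 = 1092)
n(r) = -36 (n(r) = -6*((6 - r) + r) = -6*6 = -36)
(n(-71) - 5717)/(O(-139, 210) + x) = (-36 - 5717)/(161 + 1092) = -5753/1253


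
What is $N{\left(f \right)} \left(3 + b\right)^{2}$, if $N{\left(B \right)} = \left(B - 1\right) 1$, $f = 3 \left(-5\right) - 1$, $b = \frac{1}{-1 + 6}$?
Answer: $- \frac{4352}{25} \approx -174.08$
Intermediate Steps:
$b = \frac{1}{5} \approx 0.2$
$f = -16$ ($f = -15 - 1 = -16$)
$N{\left(B \right)} = -1 + B$ ($N{\left(B \right)} = \left(-1 + B\right) 1 = -1 + B$)
$N{\left(f \right)} \left(3 + b\right)^{2} = \left(-1 - 16\right) \left(3 + \frac{1}{5}\right)^{2} = - 17 \left(\frac{16}{5}\right)^{2} = \left(-17\right) \frac{256}{25} = - \frac{4352}{25}$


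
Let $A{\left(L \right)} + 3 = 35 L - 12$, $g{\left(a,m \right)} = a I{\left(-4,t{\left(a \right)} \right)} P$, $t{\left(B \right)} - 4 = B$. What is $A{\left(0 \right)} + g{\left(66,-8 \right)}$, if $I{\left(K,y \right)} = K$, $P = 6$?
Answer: $-1599$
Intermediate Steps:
$t{\left(B \right)} = 4 + B$
$g{\left(a,m \right)} = - 24 a$ ($g{\left(a,m \right)} = a \left(-4\right) 6 = - 4 a 6 = - 24 a$)
$A{\left(L \right)} = -15 + 35 L$ ($A{\left(L \right)} = -3 + \left(35 L - 12\right) = -3 + \left(-12 + 35 L\right) = -15 + 35 L$)
$A{\left(0 \right)} + g{\left(66,-8 \right)} = \left(-15 + 35 \cdot 0\right) - 1584 = \left(-15 + 0\right) - 1584 = -15 - 1584 = -1599$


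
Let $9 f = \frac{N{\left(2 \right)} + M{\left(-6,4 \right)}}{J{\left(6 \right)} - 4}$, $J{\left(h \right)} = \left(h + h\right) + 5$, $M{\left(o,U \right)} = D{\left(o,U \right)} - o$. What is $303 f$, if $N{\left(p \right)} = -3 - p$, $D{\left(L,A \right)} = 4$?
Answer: $\frac{505}{39} \approx 12.949$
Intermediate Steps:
$M{\left(o,U \right)} = 4 - o$
$J{\left(h \right)} = 5 + 2 h$ ($J{\left(h \right)} = 2 h + 5 = 5 + 2 h$)
$f = \frac{5}{117}$ ($f = \frac{\left(\left(-3 - 2\right) + \left(4 - -6\right)\right) \frac{1}{\left(5 + 2 \cdot 6\right) - 4}}{9} = \frac{\left(\left(-3 - 2\right) + \left(4 + 6\right)\right) \frac{1}{\left(5 + 12\right) - 4}}{9} = \frac{\left(-5 + 10\right) \frac{1}{17 - 4}}{9} = \frac{5 \cdot \frac{1}{13}}{9} = \frac{1}{9} \cdot \frac{5}{13} = \frac{5}{117} \approx 0.042735$)
$303 f = 303 \cdot \frac{5}{117} = \frac{505}{39}$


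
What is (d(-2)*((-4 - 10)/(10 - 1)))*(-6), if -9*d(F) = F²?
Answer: -112/27 ≈ -4.1481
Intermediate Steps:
d(F) = -F²/9
(d(-2)*((-4 - 10)/(10 - 1)))*(-6) = ((-⅑*(-2)²)*((-4 - 10)/(10 - 1)))*(-6) = ((-⅑*4)*(-14/9))*(-6) = -(-56)/(9*9)*(-6) = -4/9*(-14/9)*(-6) = (56/81)*(-6) = -112/27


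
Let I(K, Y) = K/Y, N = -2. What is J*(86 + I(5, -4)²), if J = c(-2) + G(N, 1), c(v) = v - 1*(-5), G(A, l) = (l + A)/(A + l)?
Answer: 1401/4 ≈ 350.25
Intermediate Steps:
G(A, l) = 1 (G(A, l) = (A + l)/(A + l) = 1)
c(v) = 5 + v (c(v) = v + 5 = 5 + v)
J = 4 (J = (5 - 2) + 1 = 3 + 1 = 4)
J*(86 + I(5, -4)²) = 4*(86 + (5/(-4))²) = 4*(86 + (5*(-¼))²) = 4*(86 + (-5/4)²) = 4*(86 + 25/16) = 4*(1401/16) = 1401/4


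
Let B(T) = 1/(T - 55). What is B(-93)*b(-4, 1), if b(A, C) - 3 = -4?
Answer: 1/148 ≈ 0.0067568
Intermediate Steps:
b(A, C) = -1 (b(A, C) = 3 - 4 = -1)
B(T) = 1/(-55 + T)
B(-93)*b(-4, 1) = -1/(-55 - 93) = -1/(-148) = -1/148*(-1) = 1/148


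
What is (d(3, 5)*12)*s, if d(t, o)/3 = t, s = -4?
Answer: -432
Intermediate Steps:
d(t, o) = 3*t
(d(3, 5)*12)*s = ((3*3)*12)*(-4) = (9*12)*(-4) = 108*(-4) = -432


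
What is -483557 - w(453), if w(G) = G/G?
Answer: -483558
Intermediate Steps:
w(G) = 1
-483557 - w(453) = -483557 - 1*1 = -483557 - 1 = -483558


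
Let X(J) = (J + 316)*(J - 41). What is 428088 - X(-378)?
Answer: 402110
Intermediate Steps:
X(J) = (-41 + J)*(316 + J) (X(J) = (316 + J)*(-41 + J) = (-41 + J)*(316 + J))
428088 - X(-378) = 428088 - (-12956 + (-378)² + 275*(-378)) = 428088 - (-12956 + 142884 - 103950) = 428088 - 1*25978 = 428088 - 25978 = 402110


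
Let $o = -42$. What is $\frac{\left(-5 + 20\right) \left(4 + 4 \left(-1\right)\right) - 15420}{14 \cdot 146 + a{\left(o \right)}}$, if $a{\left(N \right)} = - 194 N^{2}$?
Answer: $\frac{3855}{85043} \approx 0.04533$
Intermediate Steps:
$\frac{\left(-5 + 20\right) \left(4 + 4 \left(-1\right)\right) - 15420}{14 \cdot 146 + a{\left(o \right)}} = \frac{\left(-5 + 20\right) \left(4 + 4 \left(-1\right)\right) - 15420}{14 \cdot 146 - 194 \left(-42\right)^{2}} = \frac{15 \left(4 - 4\right) - 15420}{2044 - 342216} = \frac{15 \cdot 0 - 15420}{2044 - 342216} = \frac{0 - 15420}{-340172} = \left(-15420\right) \left(- \frac{1}{340172}\right) = \frac{3855}{85043}$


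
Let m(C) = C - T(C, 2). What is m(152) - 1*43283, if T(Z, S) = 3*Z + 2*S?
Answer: -43591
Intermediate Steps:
T(Z, S) = 2*S + 3*Z
m(C) = -4 - 2*C (m(C) = C - (2*2 + 3*C) = C - (4 + 3*C) = C + (-4 - 3*C) = -4 - 2*C)
m(152) - 1*43283 = (-4 - 2*152) - 1*43283 = (-4 - 304) - 43283 = -308 - 43283 = -43591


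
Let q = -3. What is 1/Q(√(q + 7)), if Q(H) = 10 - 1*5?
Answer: ⅕ ≈ 0.20000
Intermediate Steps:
Q(H) = 5 (Q(H) = 10 - 5 = 5)
1/Q(√(q + 7)) = 1/5 = ⅕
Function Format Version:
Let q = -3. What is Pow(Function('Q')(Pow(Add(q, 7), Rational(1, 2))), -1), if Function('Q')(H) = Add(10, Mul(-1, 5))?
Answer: Rational(1, 5) ≈ 0.20000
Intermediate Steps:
Function('Q')(H) = 5 (Function('Q')(H) = Add(10, -5) = 5)
Pow(Function('Q')(Pow(Add(q, 7), Rational(1, 2))), -1) = Pow(5, -1) = Rational(1, 5)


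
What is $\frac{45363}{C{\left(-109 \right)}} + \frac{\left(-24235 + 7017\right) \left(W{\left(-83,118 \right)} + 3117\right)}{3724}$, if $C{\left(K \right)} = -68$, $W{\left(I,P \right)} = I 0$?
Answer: $- \frac{954597555}{63308} \approx -15079.0$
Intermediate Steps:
$W{\left(I,P \right)} = 0$
$\frac{45363}{C{\left(-109 \right)}} + \frac{\left(-24235 + 7017\right) \left(W{\left(-83,118 \right)} + 3117\right)}{3724} = \frac{45363}{-68} + \frac{\left(-24235 + 7017\right) \left(0 + 3117\right)}{3724} = 45363 \left(- \frac{1}{68}\right) + \left(-17218\right) 3117 \cdot \frac{1}{3724} = - \frac{45363}{68} - \frac{26834253}{1862} = - \frac{954597555}{63308}$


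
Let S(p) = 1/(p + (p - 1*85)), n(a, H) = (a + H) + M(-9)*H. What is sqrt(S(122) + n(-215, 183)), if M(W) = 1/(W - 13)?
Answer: I*sqrt(493256478)/3498 ≈ 6.3492*I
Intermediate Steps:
M(W) = 1/(-13 + W)
n(a, H) = a + 21*H/22 (n(a, H) = (a + H) + H/(-13 - 9) = (H + a) + H/(-22) = (H + a) - H/22 = a + 21*H/22)
S(p) = 1/(-85 + 2*p) (S(p) = 1/(p + (p - 85)) = 1/(p + (-85 + p)) = 1/(-85 + 2*p))
sqrt(S(122) + n(-215, 183)) = sqrt(1/(-85 + 2*122) + (-215 + (21/22)*183)) = sqrt(1/(-85 + 244) + (-215 + 3843/22)) = sqrt(1/159 - 887/22) = sqrt(-141011/3498) = I*sqrt(493256478)/3498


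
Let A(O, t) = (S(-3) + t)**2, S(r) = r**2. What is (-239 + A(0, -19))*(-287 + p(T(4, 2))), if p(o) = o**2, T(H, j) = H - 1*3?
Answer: 39754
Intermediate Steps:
T(H, j) = -3 + H (T(H, j) = H - 3 = -3 + H)
A(O, t) = (9 + t)**2 (A(O, t) = ((-3)**2 + t)**2 = (9 + t)**2)
(-239 + A(0, -19))*(-287 + p(T(4, 2))) = (-239 + (9 - 19)**2)*(-287 + (-3 + 4)**2) = (-239 + (-10)**2)*(-287 + 1**2) = (-239 + 100)*(-287 + 1) = -139*(-286) = 39754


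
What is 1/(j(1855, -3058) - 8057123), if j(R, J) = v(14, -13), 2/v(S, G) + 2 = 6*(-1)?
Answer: -4/32228493 ≈ -1.2411e-7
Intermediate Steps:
v(S, G) = -1/4 (v(S, G) = 2/(-2 + 6*(-1)) = 2/(-2 - 6) = 2/(-8) = 2*(-1/8) = -1/4)
j(R, J) = -1/4
1/(j(1855, -3058) - 8057123) = 1/(-1/4 - 8057123) = 1/(-32228493/4) = -4/32228493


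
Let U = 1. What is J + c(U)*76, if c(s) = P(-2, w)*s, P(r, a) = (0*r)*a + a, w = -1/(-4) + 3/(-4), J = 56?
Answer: 18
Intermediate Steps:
w = -½ (w = -1*(-¼) + 3*(-¼) = ¼ - ¾ = -½ ≈ -0.50000)
P(r, a) = a (P(r, a) = 0*a + a = 0 + a = a)
c(s) = -s/2
J + c(U)*76 = 56 - ½*1*76 = 56 - ½*76 = 56 - 38 = 18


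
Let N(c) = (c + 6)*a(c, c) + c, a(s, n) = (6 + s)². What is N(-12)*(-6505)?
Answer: 1483140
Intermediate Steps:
N(c) = c + (6 + c)³ (N(c) = (c + 6)*(6 + c)² + c = (6 + c)*(6 + c)² + c = (6 + c)³ + c = c + (6 + c)³)
N(-12)*(-6505) = (216 + (-12)³ + 18*(-12)² + 109*(-12))*(-6505) = (216 - 1728 + 18*144 - 1308)*(-6505) = (216 - 1728 + 2592 - 1308)*(-6505) = -228*(-6505) = 1483140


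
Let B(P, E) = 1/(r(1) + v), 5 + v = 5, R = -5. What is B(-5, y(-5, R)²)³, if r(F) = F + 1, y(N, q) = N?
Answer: ⅛ ≈ 0.12500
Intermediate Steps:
v = 0 (v = -5 + 5 = 0)
r(F) = 1 + F
B(P, E) = ½ (B(P, E) = 1/((1 + 1) + 0) = 1/(2 + 0) = 1/2 = ½)
B(-5, y(-5, R)²)³ = (½)³ = ⅛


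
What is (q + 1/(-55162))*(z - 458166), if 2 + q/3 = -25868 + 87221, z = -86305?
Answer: -5527867918816535/55162 ≈ -1.0021e+11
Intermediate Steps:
q = 184053 (q = -6 + 3*(-25868 + 87221) = -6 + 3*61353 = -6 + 184059 = 184053)
(q + 1/(-55162))*(z - 458166) = (184053 + 1/(-55162))*(-86305 - 458166) = (184053 - 1/55162)*(-544471) = (10152731585/55162)*(-544471) = -5527867918816535/55162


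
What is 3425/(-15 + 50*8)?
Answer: 685/77 ≈ 8.8961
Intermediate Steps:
3425/(-15 + 50*8) = 3425/(-15 + 400) = 3425/385 = 3425*(1/385) = 685/77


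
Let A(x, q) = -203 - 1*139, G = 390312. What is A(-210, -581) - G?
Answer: -390654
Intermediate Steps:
A(x, q) = -342 (A(x, q) = -203 - 139 = -342)
A(-210, -581) - G = -342 - 1*390312 = -342 - 390312 = -390654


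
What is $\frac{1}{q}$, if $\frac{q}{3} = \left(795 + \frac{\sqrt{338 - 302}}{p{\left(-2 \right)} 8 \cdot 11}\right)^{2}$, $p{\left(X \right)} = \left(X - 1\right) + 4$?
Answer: $\frac{1936}{3671430867} \approx 5.2732 \cdot 10^{-7}$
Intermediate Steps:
$p{\left(X \right)} = 3 + X$ ($p{\left(X \right)} = \left(-1 + X\right) + 4 = 3 + X$)
$q = \frac{3671430867}{1936}$ ($q = 3 \left(795 + \frac{\sqrt{338 - 302}}{\left(3 - 2\right) 8 \cdot 11}\right)^{2} = 3 \left(795 + \frac{\sqrt{36}}{1 \cdot 8 \cdot 11}\right)^{2} = 3 \left(795 + \frac{6}{8 \cdot 11}\right)^{2} = 3 \left(795 + \frac{6}{88}\right)^{2} = 3 \left(795 + 6 \cdot \frac{1}{88}\right)^{2} = 3 \left(795 + \frac{3}{44}\right)^{2} = 3 \left(\frac{34983}{44}\right)^{2} = 3 \cdot \frac{1223810289}{1936} = \frac{3671430867}{1936} \approx 1.8964 \cdot 10^{6}$)
$\frac{1}{q} = \frac{1}{\frac{3671430867}{1936}} = \frac{1936}{3671430867}$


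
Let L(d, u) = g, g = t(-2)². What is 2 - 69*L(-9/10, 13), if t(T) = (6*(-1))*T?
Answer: -9934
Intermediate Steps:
t(T) = -6*T
g = 144 (g = (-6*(-2))² = 12² = 144)
L(d, u) = 144
2 - 69*L(-9/10, 13) = 2 - 69*144 = 2 - 9936 = -9934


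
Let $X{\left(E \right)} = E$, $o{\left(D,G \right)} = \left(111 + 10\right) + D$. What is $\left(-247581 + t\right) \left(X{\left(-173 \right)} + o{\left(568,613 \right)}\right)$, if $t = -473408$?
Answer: $-372030324$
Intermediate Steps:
$o{\left(D,G \right)} = 121 + D$
$\left(-247581 + t\right) \left(X{\left(-173 \right)} + o{\left(568,613 \right)}\right) = \left(-247581 - 473408\right) \left(-173 + \left(121 + 568\right)\right) = - 720989 \left(-173 + 689\right) = \left(-720989\right) 516 = -372030324$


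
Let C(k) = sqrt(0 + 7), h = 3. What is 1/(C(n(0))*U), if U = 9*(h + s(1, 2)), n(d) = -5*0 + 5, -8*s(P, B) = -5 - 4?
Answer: 8*sqrt(7)/2079 ≈ 0.010181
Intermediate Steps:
s(P, B) = 9/8 (s(P, B) = -(-5 - 4)/8 = -1/8*(-9) = 9/8)
n(d) = 5 (n(d) = 0 + 5 = 5)
U = 297/8 (U = 9*(3 + 9/8) = 9*(33/8) = 297/8 ≈ 37.125)
C(k) = sqrt(7)
1/(C(n(0))*U) = 1/(sqrt(7)*(297/8)) = 1/(297*sqrt(7)/8) = 8*sqrt(7)/2079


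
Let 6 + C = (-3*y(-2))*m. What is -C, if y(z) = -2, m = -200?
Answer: 1206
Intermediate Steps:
C = -1206 (C = -6 - 3*(-2)*(-200) = -6 + 6*(-200) = -6 - 1200 = -1206)
-C = -1*(-1206) = 1206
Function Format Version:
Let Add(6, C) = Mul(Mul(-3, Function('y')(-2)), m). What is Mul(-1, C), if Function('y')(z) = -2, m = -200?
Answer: 1206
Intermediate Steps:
C = -1206 (C = Add(-6, Mul(Mul(-3, -2), -200)) = Add(-6, Mul(6, -200)) = Add(-6, -1200) = -1206)
Mul(-1, C) = Mul(-1, -1206) = 1206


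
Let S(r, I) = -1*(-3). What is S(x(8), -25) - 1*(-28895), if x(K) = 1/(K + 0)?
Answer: 28898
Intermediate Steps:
x(K) = 1/K
S(r, I) = 3
S(x(8), -25) - 1*(-28895) = 3 - 1*(-28895) = 3 + 28895 = 28898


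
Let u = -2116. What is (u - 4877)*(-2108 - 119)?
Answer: 15573411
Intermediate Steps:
(u - 4877)*(-2108 - 119) = (-2116 - 4877)*(-2108 - 119) = -6993*(-2227) = 15573411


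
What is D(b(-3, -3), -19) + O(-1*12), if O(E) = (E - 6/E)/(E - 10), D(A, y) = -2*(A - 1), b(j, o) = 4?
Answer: -241/44 ≈ -5.4773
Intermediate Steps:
D(A, y) = 2 - 2*A (D(A, y) = -2*(-1 + A) = 2 - 2*A)
O(E) = (E - 6/E)/(-10 + E)
D(b(-3, -3), -19) + O(-1*12) = (2 - 2*4) + (-6 + (-1*12)²)/(((-1*12))*(-10 - 1*12)) = (2 - 8) + (-6 + (-12)²)/((-12)*(-10 - 12)) = -6 - 1/12*(-6 + 144)/(-22) = -6 - 1/12*(-1/22)*138 = -6 + 23/44 = -241/44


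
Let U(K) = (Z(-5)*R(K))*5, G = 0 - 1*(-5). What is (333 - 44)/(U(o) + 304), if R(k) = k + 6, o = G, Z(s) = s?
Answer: 289/29 ≈ 9.9655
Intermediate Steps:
G = 5 (G = 0 + 5 = 5)
o = 5
R(k) = 6 + k
U(K) = -150 - 25*K (U(K) = -5*(6 + K)*5 = (-30 - 5*K)*5 = -150 - 25*K)
(333 - 44)/(U(o) + 304) = (333 - 44)/((-150 - 25*5) + 304) = 289/((-150 - 125) + 304) = 289/(-275 + 304) = 289/29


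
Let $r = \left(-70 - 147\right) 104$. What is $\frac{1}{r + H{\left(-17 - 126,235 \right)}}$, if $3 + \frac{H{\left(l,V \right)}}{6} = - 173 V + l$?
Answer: $- \frac{1}{267374} \approx -3.7401 \cdot 10^{-6}$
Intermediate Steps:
$H{\left(l,V \right)} = -18 - 1038 V + 6 l$ ($H{\left(l,V \right)} = -18 + 6 \left(- 173 V + l\right) = -18 + 6 \left(l - 173 V\right) = -18 - \left(- 6 l + 1038 V\right) = -18 - 1038 V + 6 l$)
$r = -22568$ ($r = \left(-217\right) 104 = -22568$)
$\frac{1}{r + H{\left(-17 - 126,235 \right)}} = \frac{1}{-22568 - \left(243948 - 6 \left(-17 - 126\right)\right)} = \frac{1}{-22568 - 244806} = \frac{1}{-267374} = - \frac{1}{267374}$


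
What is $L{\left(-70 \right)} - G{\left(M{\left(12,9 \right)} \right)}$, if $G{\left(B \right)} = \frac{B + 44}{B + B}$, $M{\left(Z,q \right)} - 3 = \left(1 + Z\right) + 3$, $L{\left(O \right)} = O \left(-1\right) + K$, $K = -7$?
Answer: $\frac{2331}{38} \approx 61.342$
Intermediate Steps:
$L{\left(O \right)} = -7 - O$ ($L{\left(O \right)} = O \left(-1\right) - 7 = - O - 7 = -7 - O$)
$M{\left(Z,q \right)} = 7 + Z$ ($M{\left(Z,q \right)} = 3 + \left(\left(1 + Z\right) + 3\right) = 3 + \left(4 + Z\right) = 7 + Z$)
$G{\left(B \right)} = \frac{44 + B}{2 B}$
$L{\left(-70 \right)} - G{\left(M{\left(12,9 \right)} \right)} = \left(-7 - -70\right) - \frac{44 + \left(7 + 12\right)}{2 \left(7 + 12\right)} = \left(-7 + 70\right) - \frac{44 + 19}{2 \cdot 19} = 63 - \frac{1}{2} \cdot \frac{1}{19} \cdot 63 = 63 - \frac{63}{38} = \frac{2331}{38}$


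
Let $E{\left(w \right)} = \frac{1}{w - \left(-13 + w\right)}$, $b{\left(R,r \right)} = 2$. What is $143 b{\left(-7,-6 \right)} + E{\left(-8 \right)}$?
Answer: $\frac{3719}{13} \approx 286.08$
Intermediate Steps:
$E{\left(w \right)} = \frac{1}{13}$
$143 b{\left(-7,-6 \right)} + E{\left(-8 \right)} = 143 \cdot 2 + \frac{1}{13} = 286 + \frac{1}{13} = \frac{3719}{13}$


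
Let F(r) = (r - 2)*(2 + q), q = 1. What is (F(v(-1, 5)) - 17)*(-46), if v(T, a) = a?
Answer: 368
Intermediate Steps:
F(r) = -6 + 3*r (F(r) = (r - 2)*(2 + 1) = (-2 + r)*3 = -6 + 3*r)
(F(v(-1, 5)) - 17)*(-46) = ((-6 + 3*5) - 17)*(-46) = ((-6 + 15) - 17)*(-46) = (9 - 17)*(-46) = -8*(-46) = 368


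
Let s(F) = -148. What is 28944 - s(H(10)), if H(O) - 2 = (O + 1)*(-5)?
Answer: 29092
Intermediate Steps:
H(O) = -3 - 5*O (H(O) = 2 + (O + 1)*(-5) = 2 + (1 + O)*(-5) = 2 + (-5 - 5*O) = -3 - 5*O)
28944 - s(H(10)) = 28944 - 1*(-148) = 28944 + 148 = 29092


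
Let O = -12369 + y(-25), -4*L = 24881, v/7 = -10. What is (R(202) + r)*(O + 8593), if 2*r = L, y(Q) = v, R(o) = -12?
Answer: 48030771/4 ≈ 1.2008e+7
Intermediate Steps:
v = -70 (v = 7*(-10) = -70)
y(Q) = -70
L = -24881/4 (L = -¼*24881 = -24881/4 ≈ -6220.3)
r = -24881/8 (r = (½)*(-24881/4) = -24881/8 ≈ -3110.1)
O = -12439 (O = -12369 - 70 = -12439)
(R(202) + r)*(O + 8593) = (-12 - 24881/8)*(-12439 + 8593) = -24977/8*(-3846) = 48030771/4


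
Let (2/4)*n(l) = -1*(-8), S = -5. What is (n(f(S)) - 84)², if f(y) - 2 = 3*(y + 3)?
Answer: 4624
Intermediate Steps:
f(y) = 11 + 3*y (f(y) = 2 + 3*(y + 3) = 2 + 3*(3 + y) = 2 + (9 + 3*y) = 11 + 3*y)
n(l) = 16 (n(l) = 2*(-1*(-8)) = 2*8 = 16)
(n(f(S)) - 84)² = (16 - 84)² = (-68)² = 4624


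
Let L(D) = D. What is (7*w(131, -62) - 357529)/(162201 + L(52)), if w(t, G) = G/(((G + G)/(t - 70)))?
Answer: -714631/324506 ≈ -2.2022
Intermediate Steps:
w(t, G) = -35 + t/2 (w(t, G) = G/(((2*G)/(-70 + t))) = G/((2*G/(-70 + t))) = G*((-70 + t)/(2*G)) = -35 + t/2)
(7*w(131, -62) - 357529)/(162201 + L(52)) = (7*(-35 + (½)*131) - 357529)/(162201 + 52) = (7*(-35 + 131/2) - 357529)/162253 = (7*(61/2) - 357529)*(1/162253) = (427/2 - 357529)*(1/162253) = -714631/2*1/162253 = -714631/324506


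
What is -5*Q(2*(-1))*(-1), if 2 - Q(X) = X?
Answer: 20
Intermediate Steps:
Q(X) = 2 - X
-5*Q(2*(-1))*(-1) = -5*(2 - 2*(-1))*(-1) = -5*(2 - 1*(-2))*(-1) = -5*(2 + 2)*(-1) = -20*(-1) = -5*(-4) = 20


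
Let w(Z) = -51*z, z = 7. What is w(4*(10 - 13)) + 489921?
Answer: 489564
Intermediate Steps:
w(Z) = -357 (w(Z) = -51*7 = -357)
w(4*(10 - 13)) + 489921 = -357 + 489921 = 489564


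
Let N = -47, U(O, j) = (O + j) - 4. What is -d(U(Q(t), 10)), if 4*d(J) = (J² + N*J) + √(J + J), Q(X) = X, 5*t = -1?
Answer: 2987/50 - √290/20 ≈ 58.889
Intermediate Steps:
t = -⅕ (t = (⅕)*(-1) = -⅕ ≈ -0.20000)
U(O, j) = -4 + O + j
d(J) = -47*J/4 + J²/4 + √2*√J/4 (d(J) = ((J² - 47*J) + √(J + J))/4 = ((J² - 47*J) + √(2*J))/4 = ((J² - 47*J) + √2*√J)/4 = (J² - 47*J + √2*√J)/4 = -47*J/4 + J²/4 + √2*√J/4)
-d(U(Q(t), 10)) = -(-47*(-4 - ⅕ + 10)/4 + (-4 - ⅕ + 10)²/4 + √2*√(-4 - ⅕ + 10)/4) = -(-47/4*29/5 + (29/5)²/4 + √2*√(29/5)/4) = -(-1363/20 + (¼)*(841/25) + √2*(√145/5)/4) = -(-1363/20 + 841/100 + √290/20) = -(-2987/50 + √290/20) = 2987/50 - √290/20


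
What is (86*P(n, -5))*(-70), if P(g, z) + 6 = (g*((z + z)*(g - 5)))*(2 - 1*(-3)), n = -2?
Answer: 4250120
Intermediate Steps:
P(g, z) = -6 + 10*g*z*(-5 + g) (P(g, z) = -6 + (g*((z + z)*(g - 5)))*(2 - 1*(-3)) = -6 + (g*((2*z)*(-5 + g)))*(2 + 3) = -6 + (g*(2*z*(-5 + g)))*5 = -6 + (2*g*z*(-5 + g))*5 = -6 + 10*g*z*(-5 + g))
(86*P(n, -5))*(-70) = (86*(-6 - 50*(-2)*(-5) + 10*(-5)*(-2)²))*(-70) = (86*(-6 - 500 + 10*(-5)*4))*(-70) = (86*(-6 - 500 - 200))*(-70) = (86*(-706))*(-70) = -60716*(-70) = 4250120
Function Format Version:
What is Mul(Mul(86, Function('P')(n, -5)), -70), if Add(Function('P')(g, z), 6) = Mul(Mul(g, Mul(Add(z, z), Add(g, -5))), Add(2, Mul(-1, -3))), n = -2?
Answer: 4250120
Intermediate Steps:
Function('P')(g, z) = Add(-6, Mul(10, g, z, Add(-5, g))) (Function('P')(g, z) = Add(-6, Mul(Mul(g, Mul(Add(z, z), Add(g, -5))), Add(2, Mul(-1, -3)))) = Add(-6, Mul(Mul(g, Mul(Mul(2, z), Add(-5, g))), Add(2, 3))) = Add(-6, Mul(Mul(g, Mul(2, z, Add(-5, g))), 5)) = Add(-6, Mul(Mul(2, g, z, Add(-5, g)), 5)) = Add(-6, Mul(10, g, z, Add(-5, g))))
Mul(Mul(86, Function('P')(n, -5)), -70) = Mul(Mul(86, Add(-6, Mul(-50, -2, -5), Mul(10, -5, Pow(-2, 2)))), -70) = Mul(Mul(86, Add(-6, -500, Mul(10, -5, 4))), -70) = Mul(Mul(86, Add(-6, -500, -200)), -70) = Mul(Mul(86, -706), -70) = Mul(-60716, -70) = 4250120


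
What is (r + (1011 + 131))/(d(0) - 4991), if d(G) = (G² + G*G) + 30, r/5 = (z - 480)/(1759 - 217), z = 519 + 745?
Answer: -80222/347721 ≈ -0.23071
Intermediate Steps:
z = 1264
r = 1960/771 (r = 5*((1264 - 480)/(1759 - 217)) = 5*(784/1542) = 5*(784*(1/1542)) = 5*(392/771) = 1960/771 ≈ 2.5422)
d(G) = 30 + 2*G² (d(G) = (G² + G²) + 30 = 2*G² + 30 = 30 + 2*G²)
(r + (1011 + 131))/(d(0) - 4991) = (1960/771 + (1011 + 131))/((30 + 2*0²) - 4991) = (1960/771 + 1142)/((30 + 2*0) - 4991) = 882442/(771*((30 + 0) - 4991)) = 882442/(771*(30 - 4991)) = (882442/771)/(-4961) = (882442/771)*(-1/4961) = -80222/347721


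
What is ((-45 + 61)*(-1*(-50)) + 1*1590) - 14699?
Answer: -12309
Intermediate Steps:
((-45 + 61)*(-1*(-50)) + 1*1590) - 14699 = (16*50 + 1590) - 14699 = (800 + 1590) - 14699 = 2390 - 14699 = -12309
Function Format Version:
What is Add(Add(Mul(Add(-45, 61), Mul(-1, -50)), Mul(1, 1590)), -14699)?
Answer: -12309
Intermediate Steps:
Add(Add(Mul(Add(-45, 61), Mul(-1, -50)), Mul(1, 1590)), -14699) = Add(Add(Mul(16, 50), 1590), -14699) = Add(Add(800, 1590), -14699) = Add(2390, -14699) = -12309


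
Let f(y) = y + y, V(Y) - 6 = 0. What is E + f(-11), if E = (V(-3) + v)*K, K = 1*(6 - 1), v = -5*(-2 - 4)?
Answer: 158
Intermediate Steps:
v = 30 (v = -5*(-6) = 30)
V(Y) = 6 (V(Y) = 6 + 0 = 6)
f(y) = 2*y
K = 5 (K = 1*5 = 5)
E = 180 (E = (6 + 30)*5 = 36*5 = 180)
E + f(-11) = 180 + 2*(-11) = 180 - 22 = 158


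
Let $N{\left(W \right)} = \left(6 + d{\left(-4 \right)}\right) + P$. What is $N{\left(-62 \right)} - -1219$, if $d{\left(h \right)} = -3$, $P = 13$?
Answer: $1235$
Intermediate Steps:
$N{\left(W \right)} = 16$ ($N{\left(W \right)} = \left(6 - 3\right) + 13 = 3 + 13 = 16$)
$N{\left(-62 \right)} - -1219 = 16 - -1219 = 16 + 1219 = 1235$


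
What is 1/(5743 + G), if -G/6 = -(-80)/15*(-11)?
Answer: 1/6095 ≈ 0.00016407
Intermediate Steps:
G = 352 (G = -6*(-(-80)/15)*(-11) = -6*(-4*(-4/3))*(-11) = -32*(-11) = -6*(-176/3) = 352)
1/(5743 + G) = 1/(5743 + 352) = 1/6095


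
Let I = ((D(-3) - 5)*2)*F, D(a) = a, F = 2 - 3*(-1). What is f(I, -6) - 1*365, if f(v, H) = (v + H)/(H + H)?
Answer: -2147/6 ≈ -357.83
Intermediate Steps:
F = 5 (F = 2 + 3 = 5)
I = -80 (I = ((-3 - 5)*2)*5 = -8*2*5 = -16*5 = -80)
f(v, H) = (H + v)/(2*H) (f(v, H) = (H + v)/((2*H)) = (H + v)*(1/(2*H)) = (H + v)/(2*H))
f(I, -6) - 1*365 = (½)*(-6 - 80)/(-6) - 1*365 = (½)*(-⅙)*(-86) - 365 = 43/6 - 365 = -2147/6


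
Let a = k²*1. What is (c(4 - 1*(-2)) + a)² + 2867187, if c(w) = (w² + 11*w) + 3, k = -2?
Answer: 2879068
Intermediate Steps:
c(w) = 3 + w² + 11*w
a = 4 (a = (-2)²*1 = 4*1 = 4)
(c(4 - 1*(-2)) + a)² + 2867187 = ((3 + (4 - 1*(-2))² + 11*(4 - 1*(-2))) + 4)² + 2867187 = ((3 + (4 + 2)² + 11*(4 + 2)) + 4)² + 2867187 = ((3 + 6² + 11*6) + 4)² + 2867187 = ((3 + 36 + 66) + 4)² + 2867187 = (105 + 4)² + 2867187 = 109² + 2867187 = 11881 + 2867187 = 2879068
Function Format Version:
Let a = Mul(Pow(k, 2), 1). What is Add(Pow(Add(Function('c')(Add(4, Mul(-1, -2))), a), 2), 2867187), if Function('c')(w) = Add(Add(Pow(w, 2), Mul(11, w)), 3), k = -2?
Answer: 2879068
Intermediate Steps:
Function('c')(w) = Add(3, Pow(w, 2), Mul(11, w))
a = 4 (a = Mul(Pow(-2, 2), 1) = Mul(4, 1) = 4)
Add(Pow(Add(Function('c')(Add(4, Mul(-1, -2))), a), 2), 2867187) = Add(Pow(Add(Add(3, Pow(Add(4, Mul(-1, -2)), 2), Mul(11, Add(4, Mul(-1, -2)))), 4), 2), 2867187) = Add(Pow(Add(Add(3, Pow(Add(4, 2), 2), Mul(11, Add(4, 2))), 4), 2), 2867187) = Add(Pow(Add(Add(3, Pow(6, 2), Mul(11, 6)), 4), 2), 2867187) = Add(Pow(Add(Add(3, 36, 66), 4), 2), 2867187) = Add(Pow(Add(105, 4), 2), 2867187) = Add(Pow(109, 2), 2867187) = Add(11881, 2867187) = 2879068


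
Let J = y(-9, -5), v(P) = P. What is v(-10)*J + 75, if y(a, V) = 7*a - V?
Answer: 655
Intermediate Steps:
y(a, V) = -V + 7*a
J = -58 (J = -1*(-5) + 7*(-9) = 5 - 63 = -58)
v(-10)*J + 75 = -10*(-58) + 75 = 580 + 75 = 655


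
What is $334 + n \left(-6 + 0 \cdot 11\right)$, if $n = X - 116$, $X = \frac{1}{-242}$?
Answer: $\frac{124633}{121} \approx 1030.0$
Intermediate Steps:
$X = - \frac{1}{242} \approx -0.0041322$
$n = - \frac{28073}{242}$ ($n = - \frac{1}{242} - 116 = - \frac{28073}{242} \approx -116.0$)
$334 + n \left(-6 + 0 \cdot 11\right) = 334 - \frac{28073 \left(-6 + 0 \cdot 11\right)}{242} = 334 - \frac{28073 \left(-6 + 0\right)}{242} = 334 - - \frac{84219}{121} = 334 + \frac{84219}{121} = \frac{124633}{121}$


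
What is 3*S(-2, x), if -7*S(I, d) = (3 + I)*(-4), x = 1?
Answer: 12/7 ≈ 1.7143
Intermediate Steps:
S(I, d) = 12/7 + 4*I/7 (S(I, d) = -(3 + I)*(-4)/7 = -(-12 - 4*I)/7 = 12/7 + 4*I/7)
3*S(-2, x) = 3*(12/7 + (4/7)*(-2)) = 3*(12/7 - 8/7) = 3*(4/7) = 12/7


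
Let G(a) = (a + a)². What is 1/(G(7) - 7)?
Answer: 1/189 ≈ 0.0052910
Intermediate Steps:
G(a) = 4*a² (G(a) = (2*a)² = 4*a²)
1/(G(7) - 7) = 1/(4*7² - 7) = 1/(4*49 - 7) = 1/(196 - 7) = 1/189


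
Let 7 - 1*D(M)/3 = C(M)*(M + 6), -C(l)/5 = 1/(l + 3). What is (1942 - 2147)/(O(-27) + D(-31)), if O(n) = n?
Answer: -5740/207 ≈ -27.729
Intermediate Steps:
C(l) = -5/(3 + l) (C(l) = -5/(l + 3) = -5/(3 + l))
D(M) = 21 + 15*(6 + M)/(3 + M) (D(M) = 21 - 3*(-5/(3 + M))*(M + 6) = 21 - 3*(-5/(3 + M))*(6 + M) = 21 - (-15)*(6 + M)/(3 + M) = 21 + 15*(6 + M)/(3 + M))
(1942 - 2147)/(O(-27) + D(-31)) = (1942 - 2147)/(-27 + 9*(17 + 4*(-31))/(3 - 31)) = -205/(-27 + 9*(17 - 124)/(-28)) = -205/(-27 + 9*(-1/28)*(-107)) = -205/(-27 + 963/28) = -205/207/28 = -205*28/207 = -5740/207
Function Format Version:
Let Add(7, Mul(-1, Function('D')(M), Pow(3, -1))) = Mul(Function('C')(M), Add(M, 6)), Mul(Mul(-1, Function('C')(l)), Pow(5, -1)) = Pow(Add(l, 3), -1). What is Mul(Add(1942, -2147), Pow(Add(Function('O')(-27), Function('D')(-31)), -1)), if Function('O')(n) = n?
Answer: Rational(-5740, 207) ≈ -27.729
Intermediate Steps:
Function('C')(l) = Mul(-5, Pow(Add(3, l), -1)) (Function('C')(l) = Mul(-5, Pow(Add(l, 3), -1)) = Mul(-5, Pow(Add(3, l), -1)))
Function('D')(M) = Add(21, Mul(15, Pow(Add(3, M), -1), Add(6, M))) (Function('D')(M) = Add(21, Mul(-3, Mul(Mul(-5, Pow(Add(3, M), -1)), Add(M, 6)))) = Add(21, Mul(-3, Mul(Mul(-5, Pow(Add(3, M), -1)), Add(6, M)))) = Add(21, Mul(-3, Mul(-5, Pow(Add(3, M), -1), Add(6, M)))) = Add(21, Mul(15, Pow(Add(3, M), -1), Add(6, M))))
Mul(Add(1942, -2147), Pow(Add(Function('O')(-27), Function('D')(-31)), -1)) = Mul(Add(1942, -2147), Pow(Add(-27, Mul(9, Pow(Add(3, -31), -1), Add(17, Mul(4, -31)))), -1)) = Mul(-205, Pow(Add(-27, Mul(9, Pow(-28, -1), Add(17, -124))), -1)) = Mul(-205, Pow(Add(-27, Mul(9, Rational(-1, 28), -107)), -1)) = Mul(-205, Pow(Add(-27, Rational(963, 28)), -1)) = Mul(-205, Pow(Rational(207, 28), -1)) = Mul(-205, Rational(28, 207)) = Rational(-5740, 207)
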